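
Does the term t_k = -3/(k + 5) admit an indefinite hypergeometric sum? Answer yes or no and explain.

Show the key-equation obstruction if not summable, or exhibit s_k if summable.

Compute t_(k+1)/t_k: get (k + 5)/(k + 6).
Take A(k)=k + 5, B(k)=k + 6, C(k)=1.
Key eq: (k + 5)·f(k+1) = (k + 5)·f(k) + (1).
Bound: deg f ≤ 0.
f = c0 ⇒ A·f(k+1) − B(k−1)·f(k) − C = -1. The system {-1 = 0} is inconsistent; no antidifference.

No — the linear system for f has no solution.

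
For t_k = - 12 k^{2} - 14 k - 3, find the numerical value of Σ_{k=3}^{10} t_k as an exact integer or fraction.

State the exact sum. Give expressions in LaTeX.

Σ = -5312

The ratio is (12*k**2 + 38*k + 29)/(12*k**2 + 14*k + 3).
A = 1, B = 1, C = k**2 + 7*k/6 + 1/4.
Key eq: (1)·f(k+1) = (1)·f(k) + (k**2 + 7*k/6 + 1/4).
deg f ≤ 3 (via 0,0,2).
Match coefficients ⇒ f(k) = k*(4*k**2 + k - 2)/12.
Get s_k = R·t_k = k*(-4*k**2 - k + 2) with R(k) = B(k−1)f(k)/C(k) = k*(4*k**2 + k - 2)/(12*k**2 + 14*k + 3).
Check: Δs_k = -12*k**2 - 14*k - 3. ✓
Σ_(k=3)^(10) t_k = s_(11) − s_(3) = -5423 − (-111) = -5312.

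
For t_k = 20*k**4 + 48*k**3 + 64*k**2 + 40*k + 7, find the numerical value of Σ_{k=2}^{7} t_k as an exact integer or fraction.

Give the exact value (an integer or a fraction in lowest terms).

Ratio r(k) = (20*k**4 + 128*k**3 + 328*k**2 + 392*k + 179)/(20*k**4 + 48*k**3 + 64*k**2 + 40*k + 7).
Normal form (A,B,C) = (1, 1, k**4 + 12*k**3/5 + 16*k**2/5 + 2*k + 7/20).
f must satisfy (1)·f(k+1) − (1)·f(k) = k**4 + 12*k**3/5 + 16*k**2/5 + 2*k + 7/20.
Bound: deg f ≤ 5.
A polynomial solution: f(k) = k*(4*k**4 + 2*k**3 + 4*k**2 - 3)/20.
Get s_k = R·t_k = k*(4*k**4 + 2*k**3 + 4*k**2 - 3) with R(k) = B(k−1)f(k)/C(k) = k*(4*k**4 + 2*k**3 + 4*k**2 - 3)/(20*k**4 + 48*k**3 + 64*k**2 + 40*k + 7).
Check: Δs_k = 20*k**4 + 48*k**3 + 64*k**2 + 40*k + 7. ✓
Evaluate s at k=8 and k=2: 141288 and 186; difference 141102.

Σ = 141102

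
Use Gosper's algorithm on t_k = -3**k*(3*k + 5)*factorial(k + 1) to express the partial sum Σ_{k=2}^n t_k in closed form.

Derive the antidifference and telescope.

S(n) = -3*3**n*factorial(n + 2) + 54

Compute t_(k+1)/t_k: get 3*(k + 2)*(3*k + 8)/(3*k + 5).
Factor: A=3*k + 6; B=1; C=k + 5/3.
Solve (3*k + 6)·f(k+1) − (1)·f(k) = k + 5/3.
Bound: deg f ≤ 0.
A polynomial solution: f(k) = 1/3.
So s_k = (B(k−1)f/C)·t_k = (1/(3*k + 5))·t_k = -3**k*factorial(k + 1).
Δs = -3**k*(3*k + 5)*factorial(k + 1), as required.
Σ_(k=2)^n t_k = s_(n+1) − s_(2) = (-3**(n + 1)*factorial(n + 2)) − (-54), i.e. -3*3**n*factorial(n + 2) + 54.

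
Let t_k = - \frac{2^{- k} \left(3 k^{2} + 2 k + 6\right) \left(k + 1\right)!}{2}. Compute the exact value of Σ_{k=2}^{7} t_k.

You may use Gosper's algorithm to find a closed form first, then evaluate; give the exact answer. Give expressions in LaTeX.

Σ = -32595

r(k) = (k + 2)*(2*k + 3*(k + 1)**2 + 8)/(2*(3*k**2 + 2*k + 6)) after simplifying.
A = k/2 + 1, B = 1, C = k**2 + 2*k/3 + 2.
Solve (k/2 + 1)·f(k+1) − (1)·f(k) = k**2 + 2*k/3 + 2.
Bound: deg f ≤ 1.
A polynomial solution: f(k) = 2*(3*k - 1)/3.
Get s_k = R·t_k = -(3*k - 1)*factorial(k + 1)/2**k with R(k) = B(k−1)f(k)/C(k) = 2*(3*k - 1)/(3*k**2 + 2*k + 6).
Verify: -(3*k**2 + 2*k + 6)*factorial(k + 1)/(2*2**k) matches t_k.
Telescoping: Σ = s_(8) − s_(2) = -65205/2 − (-15/2) = -32595.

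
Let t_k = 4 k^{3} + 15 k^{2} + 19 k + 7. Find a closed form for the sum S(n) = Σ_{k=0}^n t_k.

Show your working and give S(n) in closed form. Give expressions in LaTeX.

Ratio r(k) = (4*k**3 + 27*k**2 + 61*k + 45)/(4*k**3 + 15*k**2 + 19*k + 7).
Gosper form: A/B · C(k+1)/C(k) with A=1, B=1, C=k**3 + 15*k**2/4 + 19*k/4 + 7/4.
Key eq: (1)·f(k+1) = (1)·f(k) + (k**3 + 15*k**2/4 + 19*k/4 + 7/4).
From deg A=0, deg B=0, deg C=3: d=4.
A polynomial solution: f(k) = k**2*(k**2 + 3*k + 3)/4.
R(k) = B(k−1)·f(k)/C(k) = k**2*(k**2 + 3*k + 3)/(4*k**3 + 15*k**2 + 19*k + 7); s_k = R·t_k = k**2*(k**2 + 3*k + 3).
Δs = 4*k**3 + 15*k**2 + 19*k + 7, as required.
s_(n+1) = n**4 + 7*n**3 + 18*n**2 + 19*n + 7 and s_(0) = 0, so S(n) = n**4 + 7*n**3 + 18*n**2 + 19*n + 7.

S(n) = n^{4} + 7 n^{3} + 18 n^{2} + 19 n + 7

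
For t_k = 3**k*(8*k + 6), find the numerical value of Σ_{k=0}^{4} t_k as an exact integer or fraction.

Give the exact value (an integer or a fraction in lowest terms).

t_(k+1)/t_k = 3*(4*k + 7)/(4*k + 3).
Factor: A=3; B=1; C=k + 3/4.
Key eq: (3)·f(k+1) = (1)·f(k) + (k + 3/4).
Bound: deg f ≤ 1.
A polynomial solution: f(k) = (4*k - 3)/8.
Then R = B(k−1)f/C = (4*k - 3)/(2*(4*k + 3)), so s_k = R(k)·t_k = 3**k*(4*k - 3).
Verify: 3**k*(8*k + 6) matches t_k.
Evaluate s at k=5 and k=0: 4131 and -3; difference 4134.

Σ = 4134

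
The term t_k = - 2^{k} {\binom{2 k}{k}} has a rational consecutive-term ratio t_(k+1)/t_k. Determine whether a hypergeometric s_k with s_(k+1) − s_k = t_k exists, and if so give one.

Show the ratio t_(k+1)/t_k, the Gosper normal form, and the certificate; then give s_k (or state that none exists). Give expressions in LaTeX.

t_(k+1)/t_k = 4*(2*k + 1)/(k + 1).
A = 8*k + 4, B = k + 1, C = 1.
Solve (8*k + 4)·f(k+1) − (k)·f(k) = 1.
d = -1 from the (1,1,0) case.
Negative degree bound (-1): no f exists, t_k not Gosper-summable.

not Gosper-summable; s_k does not exist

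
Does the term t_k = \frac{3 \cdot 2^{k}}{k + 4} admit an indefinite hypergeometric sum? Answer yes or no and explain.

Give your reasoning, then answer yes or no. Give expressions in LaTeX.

No — key equation has no polynomial f.

The ratio is 2*(k + 4)/(k + 5).
Gosper form: A/B · C(k+1)/C(k) with A=2*k + 8, B=k + 5, C=1.
Set up (2*k + 8)·f(k+1) − (k + 4)·f(k) − (1) = 0.
From deg A=1, deg B=1, deg C=0: d=-1.
deg f ≤ -1 is impossible — no certificate.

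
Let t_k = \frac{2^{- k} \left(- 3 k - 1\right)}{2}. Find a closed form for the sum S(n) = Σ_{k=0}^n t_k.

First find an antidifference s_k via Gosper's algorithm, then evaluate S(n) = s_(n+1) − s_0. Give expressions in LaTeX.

S(n) = 2^{- n - 1} \left(- 2^{n + 3} + 3 n + 7\right)

t_(k+1)/t_k = (3*k + 4)/(2*(3*k + 1)).
Gosper form: A/B · C(k+1)/C(k) with A=1/2, B=1, C=k + 1/3.
Set up (1/2)·f(k+1) − (1)·f(k) − (k + 1/3) = 0.
Bound: deg f ≤ 1.
Coefficient equations give f(k) = -2*(3*k + 4)/3.
Get s_k = R·t_k = (3*k + 4)/2**k with R(k) = B(k−1)f(k)/C(k) = -2*(3*k + 4)/(3*k + 1).
s_(k+1) − s_k = (-3*k - 1)/(2*2**k) = t_k.
s_(n+1) = 2**(-n - 1)*(3*n + 7) and s_(0) = 4, so S(n) = 2**(-n - 1)*(-2**(n + 3) + 3*n + 7).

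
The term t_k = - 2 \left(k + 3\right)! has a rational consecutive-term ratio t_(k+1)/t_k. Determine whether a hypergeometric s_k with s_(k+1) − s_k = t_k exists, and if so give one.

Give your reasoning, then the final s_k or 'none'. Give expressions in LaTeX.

none — t_k is not Gosper-summable

Step 1: r(k) = k + 4.
Take A(k)=k + 4, B(k)=1, C(k)=1.
Need (k + 4)·f(k+1) − (1)·f(k) = 1.
Degrees (1,0,0) ⇒ d ≤ -1.
deg f ≤ -1 is impossible — no certificate.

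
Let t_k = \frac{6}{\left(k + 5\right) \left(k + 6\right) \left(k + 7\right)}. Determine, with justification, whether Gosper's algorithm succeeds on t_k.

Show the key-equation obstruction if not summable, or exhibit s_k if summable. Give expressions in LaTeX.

t_(k+1)/t_k = (k + 5)/(k + 8).
Normal form (A,B,C) = (k + 5, k + 8, 1).
Key eq: (k + 5)·f(k+1) = (k + 7)·f(k) + (1).
d = 2 from the (1,1,0) case.
Solve for f: f(k) = k*(k + 11)/60 (degree 2 ≤ 2).
Certificate R = B(k−1)f/C = k*(k + 7)*(k + 11)/60 gives s_k = k*(k + 11)/(10*(k + 5)*(k + 6)).
Verify: 6/(k**3 + 18*k**2 + 107*k + 210) matches t_k.

Yes. s_k = \frac{k \left(k + 11\right)}{10 \left(k + 5\right) \left(k + 6\right)}.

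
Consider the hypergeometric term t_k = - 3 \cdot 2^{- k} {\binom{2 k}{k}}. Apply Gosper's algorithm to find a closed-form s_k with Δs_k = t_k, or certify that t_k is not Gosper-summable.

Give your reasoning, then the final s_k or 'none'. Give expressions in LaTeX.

no hypergeometric antidifference exists

Step 1: r(k) = (2*k + 1)/(k + 1).
Gosper form: A/B · C(k+1)/C(k) with A=2*k + 1, B=k + 1, C=1.
Need (2*k + 1)·f(k+1) − (k)·f(k) = 1.
Degrees (1,1,0) ⇒ d ≤ -1.
d = -1 < 0 ⇒ no nonzero polynomial f; not summable.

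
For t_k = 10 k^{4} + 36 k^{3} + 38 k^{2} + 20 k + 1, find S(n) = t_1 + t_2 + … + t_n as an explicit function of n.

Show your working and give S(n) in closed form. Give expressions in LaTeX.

Step 1: r(k) = (10*k**4 + 76*k**3 + 206*k**2 + 244*k + 105)/(10*k**4 + 36*k**3 + 38*k**2 + 20*k + 1).
Normal form (A,B,C) = (1, 1, k**4 + 18*k**3/5 + 19*k**2/5 + 2*k + 1/10).
Solve (1)·f(k+1) − (1)·f(k) = k**4 + 18*k**3/5 + 19*k**2/5 + 2*k + 1/10.
Bound: deg f ≤ 5.
Match coefficients ⇒ f(k) = k*(2*k**4 + 4*k**3 - 2*k**2 - 3)/10.
Certificate R = B(k−1)f/C = k*(2*k**4 + 4*k**3 - 2*k**2 - 3)/(10*k**4 + 36*k**3 + 38*k**2 + 20*k + 1) gives s_k = k*(2*k**4 + 4*k**3 - 2*k**2 - 3).
Δs = 10*k**4 + 36*k**3 + 38*k**2 + 20*k + 1, as required.
s_(n+1) = 2*n**5 + 14*n**4 + 34*n**3 + 38*n**2 + 17*n + 1 and s_(1) = 1, so S(n) = n*(2*n**4 + 14*n**3 + 34*n**2 + 38*n + 17).

S(n) = n \left(2 n^{4} + 14 n^{3} + 34 n^{2} + 38 n + 17\right)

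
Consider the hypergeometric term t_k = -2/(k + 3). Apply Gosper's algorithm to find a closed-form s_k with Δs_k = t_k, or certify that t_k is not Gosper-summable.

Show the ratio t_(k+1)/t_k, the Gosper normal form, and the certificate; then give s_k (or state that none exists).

r(k) = (k + 3)/(k + 4) after simplifying.
Normal form (A,B,C) = (k + 3, k + 4, 1).
Set up (k + 3)·f(k+1) − (k + 3)·f(k) − (1) = 0.
From deg A=1, deg B=1, deg C=0: d=0.
Put f(k) = c0: A·f(k+1) − B(k−1)·f(k) − C = -1; need -1 = 0 — inconsistent ⇒ no f, not summable.

none — t_k is not Gosper-summable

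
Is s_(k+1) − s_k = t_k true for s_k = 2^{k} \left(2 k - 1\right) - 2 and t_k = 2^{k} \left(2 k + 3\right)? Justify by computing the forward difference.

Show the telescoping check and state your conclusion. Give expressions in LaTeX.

valid (s_(k+1) − s_k reduces to t_k)

s_(k+1) = 2*2**k*(2*k + 1) - 2
s_(k+1) − s_k = 2**k*(2*k + 3)
(s_(k+1) − s_k) − t_k = 0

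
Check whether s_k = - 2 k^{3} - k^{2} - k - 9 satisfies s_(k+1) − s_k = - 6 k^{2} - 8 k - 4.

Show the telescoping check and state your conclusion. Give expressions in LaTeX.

valid; difference matches t_k

s_(k+1) = -k - 2*(k + 1)**3 - (k + 1)**2 - 10
s_(k+1) − s_k = -6*k**2 - 8*k - 4
(s_(k+1) − s_k) − t_k = 0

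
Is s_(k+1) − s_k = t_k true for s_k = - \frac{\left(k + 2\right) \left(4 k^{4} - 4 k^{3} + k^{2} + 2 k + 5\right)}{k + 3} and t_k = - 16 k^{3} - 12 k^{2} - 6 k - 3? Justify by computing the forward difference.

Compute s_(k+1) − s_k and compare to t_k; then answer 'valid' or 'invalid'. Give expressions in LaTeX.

Invalid: residual \frac{12 k^{4} + 64 k^{3} + 41 k^{2} + 19 k + 4}{k^{2} + 7 k + 12} ≠ 0.

s_(k+1) = (-4*k**5 - 24*k**4 - 49*k**3 - 47*k**2 - 32*k - 24)/(k + 4)
s_(k+1) − s_k = 2*(-8*k**5 - 56*k**4 - 109*k**3 - 74*k**2 - 37*k - 16)/(k**2 + 7*k + 12)
(s_(k+1) − s_k) − t_k = (12*k**4 + 64*k**3 + 41*k**2 + 19*k + 4)/(k**2 + 7*k + 12)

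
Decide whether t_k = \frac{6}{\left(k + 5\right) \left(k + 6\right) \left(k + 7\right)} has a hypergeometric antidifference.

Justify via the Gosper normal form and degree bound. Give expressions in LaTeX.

Yes. s_k = \frac{k \left(k + 11\right)}{10 \left(k + 5\right) \left(k + 6\right)}.

Ratio r(k) = (k + 5)/(k + 8).
Take A(k)=k + 5, B(k)=k + 8, C(k)=1.
Key eq: (k + 5)·f(k+1) = (k + 7)·f(k) + (1).
d = 2 from the (1,1,0) case.
Coefficient equations give f(k) = k*(k + 11)/60.
Then R = B(k−1)f/C = k*(k + 7)*(k + 11)/60, so s_k = R(k)·t_k = k*(k + 11)/(10*(k + 5)*(k + 6)).
Δs = 6/(k**3 + 18*k**2 + 107*k + 210), as required.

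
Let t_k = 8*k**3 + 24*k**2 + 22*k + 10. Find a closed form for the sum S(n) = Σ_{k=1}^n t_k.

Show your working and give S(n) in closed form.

S(n) = n*(2*n**3 + 12*n**2 + 25*n + 25)

t_(k+1)/t_k = (4*k**3 + 24*k**2 + 47*k + 32)/(4*k**3 + 12*k**2 + 11*k + 5).
Normal form (A,B,C) = (1, 1, k**3 + 3*k**2 + 11*k/4 + 5/4).
f must satisfy (1)·f(k+1) − (1)·f(k) = k**3 + 3*k**2 + 11*k/4 + 5/4.
Degrees (0,0,3) ⇒ d ≤ 4.
A polynomial solution: f(k) = k*(2*k**3 + 4*k**2 + k + 3)/8.
Certificate R = B(k−1)f/C = k*(2*k**3 + 4*k**2 + k + 3)/(2*(4*k**3 + 12*k**2 + 11*k + 5)) gives s_k = k*(2*k**3 + 4*k**2 + k + 3).
Check: Δs_k = 8*k**3 + 24*k**2 + 22*k + 10. ✓
Evaluate: s_(n+1) = 2*n**4 + 12*n**3 + 25*n**2 + 25*n + 10; subtract s_(1) = 10 ⇒ S(n) = n*(2*n**3 + 12*n**2 + 25*n + 25).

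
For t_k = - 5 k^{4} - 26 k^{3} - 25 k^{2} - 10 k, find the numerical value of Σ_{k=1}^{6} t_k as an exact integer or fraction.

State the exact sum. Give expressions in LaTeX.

Σ = -25326

Compute t_(k+1)/t_k: get (5*k**4 + 46*k**3 + 133*k**2 + 158*k + 66)/(k*(5*k**3 + 26*k**2 + 25*k + 10)).
Take A(k)=1, B(k)=1, C(k)=k**4 + 26*k**3/5 + 5*k**2 + 2*k.
f must satisfy (1)·f(k+1) − (1)·f(k) = k**4 + 26*k**3/5 + 5*k**2 + 2*k.
d = 5 from the (0,0,4) case.
Coefficient equations give f(k) = k*(k - 1)*(k**3 + 5*k**2 + 2*k + 1)/5.
Certificate R = B(k−1)f/C = (k - 1)*(k**3 + 5*k**2 + 2*k + 1)/(5*k**3 + 26*k**2 + 25*k + 10) gives s_k = k*(-k**4 - 4*k**3 + 3*k**2 + k + 1).
s_(k+1) − s_k = k*(-5*k**3 - 26*k**2 - 25*k - 10) = t_k.
Evaluate s at k=7 and k=1: -25326 and 0; difference -25326.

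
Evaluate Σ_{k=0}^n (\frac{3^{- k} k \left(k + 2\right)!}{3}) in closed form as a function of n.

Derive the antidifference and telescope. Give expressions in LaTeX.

Step 1: r(k) = (k + 1)*(k + 3)/(3*k).
Take A(k)=k/3 + 1, B(k)=1, C(k)=k.
f must satisfy (k/3 + 1)·f(k+1) − (1)·f(k) = k.
Degrees (1,0,1) ⇒ d ≤ 0.
Solving with deg f ≤ 0: f(k) = 3.
So s_k = (B(k−1)f/C)·t_k = (3/k)·t_k = factorial(k + 2)/3**k.
Check: Δs_k = k*factorial(k + 2)/(3*3**k). ✓
s_(n+1) = 3**(-n - 1)*factorial(n + 3) and s_(0) = 2, so S(n) = -2 + factorial(n + 3)/(3*3**n).

S(n) = -2 + \frac{3^{- n} \left(n + 3\right)!}{3}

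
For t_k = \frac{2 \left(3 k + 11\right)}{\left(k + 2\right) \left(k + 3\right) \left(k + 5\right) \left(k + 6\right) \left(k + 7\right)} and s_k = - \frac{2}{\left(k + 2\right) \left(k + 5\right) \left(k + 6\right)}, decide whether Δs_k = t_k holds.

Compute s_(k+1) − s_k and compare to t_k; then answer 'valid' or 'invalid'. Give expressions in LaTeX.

s_(k+1) = -2/((k + 3)*(k + 6)*(k + 7))
s_(k+1) − s_k = 2*(3*k + 11)/(k**5 + 23*k**4 + 203*k**3 + 853*k**2 + 1692*k + 1260)
(s_(k+1) − s_k) − t_k = 0

valid; difference matches t_k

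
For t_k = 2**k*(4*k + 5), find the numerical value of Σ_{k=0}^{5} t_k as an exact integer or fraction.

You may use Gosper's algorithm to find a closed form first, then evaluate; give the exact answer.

Σ = 1347

Compute t_(k+1)/t_k: get 2*(4*k + 9)/(4*k + 5).
Gosper form: A/B · C(k+1)/C(k) with A=2, B=1, C=k + 5/4.
Set up (2)·f(k+1) − (1)·f(k) − (k + 5/4) = 0.
Bound: deg f ≤ 1.
Coefficient equations give f(k) = (4*k - 3)/4.
Then R = B(k−1)f/C = (4*k - 3)/(4*k + 5), so s_k = R(k)·t_k = 2**k*(4*k - 3).
Check: Δs_k = 2**k*(4*k + 5). ✓
Sum = s_(6) − s_(0); s_(6) = 1344, s_(0) = -3 ⇒ 1347.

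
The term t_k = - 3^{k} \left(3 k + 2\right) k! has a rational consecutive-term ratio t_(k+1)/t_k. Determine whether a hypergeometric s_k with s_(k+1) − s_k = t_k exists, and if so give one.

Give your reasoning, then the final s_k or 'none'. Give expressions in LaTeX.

s_k = - 3^{k} k!

t_(k+1)/t_k = 3*(k + 1)*(3*k + 5)/(3*k + 2).
Normal form (A,B,C) = (3*k + 3, 1, k + 2/3).
f must satisfy (3*k + 3)·f(k+1) − (1)·f(k) = k + 2/3.
d = 0 from the (1,0,1) case.
Solving with deg f ≤ 0: f(k) = 1/3.
R(k) = B(k−1)·f(k)/C(k) = 1/(3*k + 2); s_k = R·t_k = -3**k*factorial(k).
s_(k+1) − s_k = -3**k*(3*k + 2)*factorial(k) = t_k.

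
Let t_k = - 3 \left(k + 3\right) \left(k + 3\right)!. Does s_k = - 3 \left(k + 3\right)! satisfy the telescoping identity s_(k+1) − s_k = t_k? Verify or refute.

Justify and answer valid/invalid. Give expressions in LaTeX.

s_(k+1) = -3*factorial(k + 4)
s_(k+1) − s_k = -3*(k + 3)*factorial(k + 3)
(s_(k+1) − s_k) − t_k = 0

Valid — Δs_k = t_k.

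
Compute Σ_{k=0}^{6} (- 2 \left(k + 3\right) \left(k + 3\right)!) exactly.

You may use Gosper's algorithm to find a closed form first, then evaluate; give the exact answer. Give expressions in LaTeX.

Σ = -7257588

The ratio is (k + 4)**2/(k + 3).
Normal form (A,B,C) = (k + 4, 1, k + 3).
Set up (k + 4)·f(k+1) − (1)·f(k) − (k + 3) = 0.
d = 0 from the (1,0,1) case.
Match coefficients ⇒ f(k) = 1.
So s_k = (B(k−1)f/C)·t_k = (1/(k + 3))·t_k = -2*factorial(k + 3).
s_(k+1) − s_k = -2*(k + 3)*factorial(k + 3) = t_k.
Sum = s_(7) − s_(0); s_(7) = -7257600, s_(0) = -12 ⇒ -7257588.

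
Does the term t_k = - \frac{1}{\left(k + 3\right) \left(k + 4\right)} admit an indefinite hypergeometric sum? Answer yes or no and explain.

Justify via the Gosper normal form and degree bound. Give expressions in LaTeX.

Yes. s_k = - \frac{k}{3 k + 9}.

Step 1: r(k) = (k + 3)/(k + 5).
A = k + 3, B = k + 5, C = 1.
Key eq: (k + 3)·f(k+1) = (k + 4)·f(k) + (1).
From deg A=1, deg B=1, deg C=0: d=1.
Coefficient equations give f(k) = k/3.
So s_k = (B(k−1)f/C)·t_k = (k*(k + 4)/3)·t_k = -k/(3*k + 9).
Δs = -1/(k**2 + 7*k + 12), as required.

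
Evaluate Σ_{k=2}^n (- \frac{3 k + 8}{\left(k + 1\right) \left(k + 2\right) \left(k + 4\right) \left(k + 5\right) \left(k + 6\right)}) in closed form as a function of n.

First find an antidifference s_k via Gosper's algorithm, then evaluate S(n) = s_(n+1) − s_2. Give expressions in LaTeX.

S(n) = \frac{- n^{3} - 13 n^{2} - 52 n + 66}{126 \left(n^{3} + 13 n^{2} + 52 n + 60\right)}

The ratio is (k + 1)*(k + 4)*(3*k + 11)/((k + 3)*(k + 7)*(3*k + 8)).
Normal form (A,B,C) = (k + 1, k + 7, k**2 + 17*k/3 + 8).
Set up (k + 1)·f(k+1) − (k + 6)·f(k) − (k**2 + 17*k/3 + 8) = 0.
d = 5 from the (1,1,2) case.
Match coefficients ⇒ f(k) = k*(k + 2)*(k + 3)*(k**2 + 10*k + 29)/60.
Certificate R = B(k−1)f/C = k*(k + 2)*(k + 6)*(k**2 + 10*k + 29)/(20*(3*k + 8)) gives s_k = k*(-k**2 - 10*k - 29)/(20*(k**3 + 10*k**2 + 29*k + 20)).
Δs = (-3*k - 8)/(k**5 + 18*k**4 + 121*k**3 + 372*k**2 + 508*k + 240), as required.
Telescope: S(n) = s_(n+1) − s_(2) = (-n**3 - 13*n**2 - 52*n - 40)/(20*(n**3 + 13*n**2 + 52*n + 60)) − (-53/1260) = (-n**3 - 13*n**2 - 52*n + 66)/(126*(n**3 + 13*n**2 + 52*n + 60)).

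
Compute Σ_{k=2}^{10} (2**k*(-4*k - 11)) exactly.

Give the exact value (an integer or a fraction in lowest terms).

Σ = -96212

Step 1: r(k) = 2*(4*k + 15)/(4*k + 11).
Take A(k)=2, B(k)=1, C(k)=k + 11/4.
Solve (2)·f(k+1) − (1)·f(k) = k + 11/4.
From deg A=0, deg B=0, deg C=1: d=1.
A polynomial solution: f(k) = (4*k + 3)/4.
R(k) = B(k−1)·f(k)/C(k) = (4*k + 3)/(4*k + 11); s_k = R·t_k = 2**k*(-4*k - 3).
s_(k+1) − s_k = 2**k*(-4*k - 11) = t_k.
Σ_(k=2)^(10) t_k = s_(11) − s_(2) = -96256 − (-44) = -96212.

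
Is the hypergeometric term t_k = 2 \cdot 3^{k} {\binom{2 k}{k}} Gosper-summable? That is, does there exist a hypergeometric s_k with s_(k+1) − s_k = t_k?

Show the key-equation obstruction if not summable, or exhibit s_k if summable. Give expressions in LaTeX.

No — negative degree bound, so no certificate f.

t_(k+1)/t_k = 6*(2*k + 1)/(k + 1).
Take A(k)=12*k + 6, B(k)=k + 1, C(k)=1.
Need (12*k + 6)·f(k+1) − (k)·f(k) = 1.
From deg A=1, deg B=1, deg C=0: d=-1.
Bound -1 < 0, so the key equation has no polynomial solution.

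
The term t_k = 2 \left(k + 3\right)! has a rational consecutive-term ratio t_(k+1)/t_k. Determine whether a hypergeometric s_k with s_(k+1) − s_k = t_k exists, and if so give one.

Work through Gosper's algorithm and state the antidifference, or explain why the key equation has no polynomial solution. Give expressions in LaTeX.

The ratio is k + 4.
Factor: A=k + 4; B=1; C=1.
Solve (k + 4)·f(k+1) − (1)·f(k) = 1.
deg f ≤ -1 (via 1,0,0).
deg f ≤ -1 is impossible — no certificate.

not Gosper-summable; s_k does not exist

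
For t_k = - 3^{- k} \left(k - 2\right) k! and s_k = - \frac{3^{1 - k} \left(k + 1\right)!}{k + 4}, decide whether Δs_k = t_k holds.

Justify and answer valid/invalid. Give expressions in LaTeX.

s_(k+1) = -factorial(k + 2)/(3**k*(k + 5))
s_(k+1) − s_k = -(k**2 + 3*k - 7)*factorial(k + 1)/(3**k*(k + 4)*(k + 5))
(s_(k+1) − s_k) − t_k = 3**(1 - k)*(k**2 + 2*k - 11)*factorial(k)/((k + 4)*(k + 5))

Invalid: residual \frac{3^{1 - k} \left(k^{2} + 2 k - 11\right) k!}{\left(k + 4\right) \left(k + 5\right)} ≠ 0.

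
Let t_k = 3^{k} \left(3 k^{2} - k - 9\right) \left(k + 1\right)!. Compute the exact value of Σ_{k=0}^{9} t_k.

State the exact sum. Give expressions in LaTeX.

The ratio is 3*(k + 2)*(k - 3*(k + 1)**2 + 10)/(-3*k**2 + k + 9).
A = 3*k + 6, B = 1, C = k**2 - k/3 - 3.
f must satisfy (3*k + 6)·f(k+1) − (1)·f(k) = k**2 - k/3 - 3.
deg f ≤ 1 (via 1,0,2).
Solving with deg f ≤ 1: f(k) = (k - 3)/3.
Then R = B(k−1)f/C = (k - 3)/(3*k**2 - k - 9), so s_k = R(k)·t_k = 3**k*(k - 3)*factorial(k + 1).
Verify: 3**k*(3*k**2 - k - 9)*factorial(k + 1) matches t_k.
Sum = s_(10) − s_(0); s_(10) = 16499329862400, s_(0) = -3 ⇒ 16499329862403.

Σ = 16499329862403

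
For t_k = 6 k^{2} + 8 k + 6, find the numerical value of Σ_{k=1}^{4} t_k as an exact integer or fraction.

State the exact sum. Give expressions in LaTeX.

t_(k+1)/t_k = (3*k**2 + 10*k + 10)/(3*k**2 + 4*k + 3).
Normal form (A,B,C) = (1, 1, k**2 + 4*k/3 + 1).
Key eq: (1)·f(k+1) = (1)·f(k) + (k**2 + 4*k/3 + 1).
d = 3 from the (0,0,2) case.
Solve for f: f(k) = k*(2*k**2 + k + 3)/6 (degree 3 ≤ 3).
Get s_k = R·t_k = k*(2*k**2 + k + 3) with R(k) = B(k−1)f(k)/C(k) = k*(2*k**2 + k + 3)/(2*(3*k**2 + 4*k + 3)).
Check: Δs_k = 6*k**2 + 8*k + 6. ✓
Evaluate s at k=5 and k=1: 290 and 6; difference 284.

Σ = 284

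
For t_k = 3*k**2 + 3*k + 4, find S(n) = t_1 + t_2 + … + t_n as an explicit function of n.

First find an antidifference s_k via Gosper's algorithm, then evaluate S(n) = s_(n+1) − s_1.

S(n) = n*(n**2 + 3*n + 6)

The ratio is (3*k**2 + 9*k + 10)/(3*k**2 + 3*k + 4).
Normal form (A,B,C) = (1, 1, k**2 + k + 4/3).
Key eq: (1)·f(k+1) = (1)·f(k) + (k**2 + k + 4/3).
deg f ≤ 3 (via 0,0,2).
Match coefficients ⇒ f(k) = k*(k**2 + 3)/3.
Then R = B(k−1)f/C = k*(k**2 + 3)/(3*k**2 + 3*k + 4), so s_k = R(k)·t_k = k*(k**2 + 3).
s_(k+1) − s_k = 3*k**2 + 3*k + 4 = t_k.
s_(n+1) = n**3 + 3*n**2 + 6*n + 4 and s_(1) = 4, so S(n) = n*(n**2 + 3*n + 6).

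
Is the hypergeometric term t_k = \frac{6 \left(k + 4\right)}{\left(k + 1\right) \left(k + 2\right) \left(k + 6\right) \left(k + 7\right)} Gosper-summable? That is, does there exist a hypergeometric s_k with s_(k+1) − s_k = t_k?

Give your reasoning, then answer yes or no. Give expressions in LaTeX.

Ratio r(k) = (k + 1)*(k + 5)*(k + 6)/((k + 3)*(k + 4)*(k + 8)).
A = k + 1, B = k + 8, C = k**4 + 16*k**3 + 95*k**2 + 248*k + 240.
Key eq: (k + 1)·f(k+1) = (k + 7)·f(k) + (k**4 + 16*k**3 + 95*k**2 + 248*k + 240).
Degrees (1,1,4) ⇒ d ≤ 6.
Solving with deg f ≤ 6: f(k) = k*(k + 2)*(k + 3)*(k + 4)*(k + 5)*(k + 7)/12.
So s_k = (B(k−1)f/C)·t_k = (k*(k + 2)*(k + 7)**2/(12*(k + 4)))·t_k = k*(k + 7)/(2*(k**2 + 7*k + 6)).
Δs = 6*(k + 4)/(k**4 + 16*k**3 + 83*k**2 + 152*k + 84), as required.

Yes. s_k = \frac{k \left(k + 7\right)}{2 \left(k^{2} + 7 k + 6\right)}.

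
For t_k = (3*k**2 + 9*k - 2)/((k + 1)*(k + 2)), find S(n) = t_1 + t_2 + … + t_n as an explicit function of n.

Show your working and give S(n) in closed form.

S(n) = n*(3*n + 2)/(n + 2)

r(k) = (k + 1)*(9*k + 3*(k + 1)**2 + 7)/((k + 3)*(3*k**2 + 9*k - 2)) after simplifying.
A = k + 1, B = k + 3, C = k**2 + 3*k - 2/3.
Set up (k + 1)·f(k+1) − (k + 2)·f(k) − (k**2 + 3*k - 2/3) = 0.
From deg A=1, deg B=1, deg C=2: d=2.
Coefficient equations give f(k) = k*(3*k - 5)/3.
Certificate R = B(k−1)f/C = k*(k + 2)*(3*k - 5)/(3*k**2 + 9*k - 2) gives s_k = k*(3*k - 5)/(k + 1).
s_(k+1) − s_k = (3*k**2 + 9*k - 2)/(k**2 + 3*k + 2) = t_k.
s_(n+1) = (3*n**2 + n - 2)/(n + 2) and s_(1) = -1, so S(n) = n*(3*n + 2)/(n + 2).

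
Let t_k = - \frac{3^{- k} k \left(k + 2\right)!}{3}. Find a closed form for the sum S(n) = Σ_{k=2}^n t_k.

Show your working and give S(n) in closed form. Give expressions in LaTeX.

S(n) = \frac{8}{3} - \frac{3^{- n} \left(n + 3\right)!}{3}

Ratio r(k) = (k + 1)*(k + 3)/(3*k).
So A=k/3 + 1 and B=1, with C=k.
f must satisfy (k/3 + 1)·f(k+1) − (1)·f(k) = k.
From deg A=1, deg B=0, deg C=1: d=0.
Solve for f: f(k) = 3 (degree 0 ≤ 0).
Get s_k = R·t_k = -factorial(k + 2)/3**k with R(k) = B(k−1)f(k)/C(k) = 3/k.
s_(k+1) − s_k = -k*factorial(k + 2)/(3*3**k) = t_k.
Telescope: S(n) = s_(n+1) − s_(2) = -3**(-n - 1)*factorial(n + 3) − (-8/3) = 8/3 - factorial(n + 3)/(3*3**n).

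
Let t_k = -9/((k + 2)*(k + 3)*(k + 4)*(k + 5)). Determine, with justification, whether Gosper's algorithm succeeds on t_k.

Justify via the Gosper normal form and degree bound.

Yes. s_k = k*(-k**2 - 9*k - 26)/(8*(k + 2)*(k + 3)*(k + 4)).

r(k) = (k + 2)/(k + 6) after simplifying.
Gosper form: A/B · C(k+1)/C(k) with A=k + 2, B=k + 6, C=1.
f must satisfy (k + 2)·f(k+1) − (k + 5)·f(k) = 1.
From deg A=1, deg B=1, deg C=0: d=3.
Match coefficients ⇒ f(k) = k*(k**2 + 9*k + 26)/72.
So s_k = (B(k−1)f/C)·t_k = (k*(k + 5)*(k**2 + 9*k + 26)/72)·t_k = k*(-k**2 - 9*k - 26)/(8*(k + 2)*(k + 3)*(k + 4)).
Check: Δs_k = -9/(k**4 + 14*k**3 + 71*k**2 + 154*k + 120). ✓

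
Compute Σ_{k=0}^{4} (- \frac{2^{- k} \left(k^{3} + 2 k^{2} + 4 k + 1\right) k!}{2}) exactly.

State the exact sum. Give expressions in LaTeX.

t_(k+1)/t_k = (k**4 + 6*k**3 + 16*k**2 + 19*k + 8)/(2*(k**3 + 2*k**2 + 4*k + 1)).
Normal form (A,B,C) = (k/2 + 1/2, 1, k**3 + 2*k**2 + 4*k + 1).
Solve (k/2 + 1/2)·f(k+1) − (1)·f(k) = k**3 + 2*k**2 + 4*k + 1.
From deg A=1, deg B=0, deg C=3: d=2.
A polynomial solution: f(k) = 2*(k**2 + k + 1).
Then R = B(k−1)f/C = 2*(k**2 + k + 1)/(k**3 + 2*k**2 + 4*k + 1), so s_k = R(k)·t_k = -(k**2 + k + 1)*factorial(k)/2**k.
Verify: -(k**3 + 2*k**2 + 4*k + 1)*factorial(k)/(2*2**k) matches t_k.
Σ_(k=0)^(4) t_k = s_(5) − s_(0) = -465/4 − (-1) = -461/4.

Σ = -461/4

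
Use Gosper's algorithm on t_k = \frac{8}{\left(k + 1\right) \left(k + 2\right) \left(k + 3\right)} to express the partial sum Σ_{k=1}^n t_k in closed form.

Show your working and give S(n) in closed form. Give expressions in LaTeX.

S(n) = \frac{2 n \left(n + 5\right)}{3 \left(n^{2} + 5 n + 6\right)}

t_(k+1)/t_k = (k + 1)/(k + 4).
Factor: A=k + 1; B=k + 4; C=1.
f must satisfy (k + 1)·f(k+1) − (k + 3)·f(k) = 1.
d = 2 from the (1,1,0) case.
Coefficient equations give f(k) = k*(k + 3)/4.
Get s_k = R·t_k = 2*k*(k + 3)/((k + 1)*(k + 2)) with R(k) = B(k−1)f(k)/C(k) = k*(k + 3)**2/4.
Verify: 8/(k**3 + 6*k**2 + 11*k + 6) matches t_k.
s_(n+1) = 2*(n**2 + 5*n + 4)/(n**2 + 5*n + 6) and s_(1) = 4/3, so S(n) = 2*n*(n + 5)/(3*(n**2 + 5*n + 6)).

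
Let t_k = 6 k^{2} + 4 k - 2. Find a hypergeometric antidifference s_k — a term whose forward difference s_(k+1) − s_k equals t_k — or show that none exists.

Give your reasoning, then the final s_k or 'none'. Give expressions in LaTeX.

s_k = k \left(2 k^{2} - k - 3\right)

The ratio is (3*k**2 + 8*k + 4)/(3*k**2 + 2*k - 1).
Normal form (A,B,C) = (1, 1, k**2 + 2*k/3 - 1/3).
Set up (1)·f(k+1) − (1)·f(k) − (k**2 + 2*k/3 - 1/3) = 0.
d = 3 from the (0,0,2) case.
A polynomial solution: f(k) = k*(k + 1)*(2*k - 3)/6.
Then R = B(k−1)f/C = k*(2*k - 3)/(2*(3*k - 1)), so s_k = R(k)·t_k = k*(2*k**2 - k - 3).
Δs = 6*k**2 + 4*k - 2, as required.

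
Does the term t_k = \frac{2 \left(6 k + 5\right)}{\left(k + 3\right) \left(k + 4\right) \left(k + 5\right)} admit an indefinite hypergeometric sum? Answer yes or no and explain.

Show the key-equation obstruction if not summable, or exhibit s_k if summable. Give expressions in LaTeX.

Yes. s_k = \frac{k \left(23 k + 17\right)}{12 \left(k + 3\right) \left(k + 4\right)}.

t_(k+1)/t_k = (k + 3)*(6*k + 11)/((k + 6)*(6*k + 5)).
So A=k + 3 and B=k + 6, with C=k + 5/6.
Need (k + 3)·f(k+1) − (k + 5)·f(k) = k + 5/6.
deg f ≤ 2 (via 1,1,1).
Match coefficients ⇒ f(k) = k*(23*k + 17)/144.
Certificate R = B(k−1)f/C = k*(k + 5)*(23*k + 17)/(24*(6*k + 5)) gives s_k = k*(23*k + 17)/(12*(k + 3)*(k + 4)).
Check: Δs_k = 2*(6*k + 5)/(k**3 + 12*k**2 + 47*k + 60). ✓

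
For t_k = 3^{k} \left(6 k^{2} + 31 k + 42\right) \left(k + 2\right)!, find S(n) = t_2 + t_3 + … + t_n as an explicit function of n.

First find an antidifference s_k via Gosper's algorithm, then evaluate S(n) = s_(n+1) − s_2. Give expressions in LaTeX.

S(n) = 6 \cdot 3^{n} n \left(n + 3\right)! + 15 \cdot 3^{n} \left(n + 3\right)! - 1512

Ratio r(k) = 3*(6*k**3 + 61*k**2 + 208*k + 237)/(6*k**2 + 31*k + 42).
Factor: A=3*k + 9; B=1; C=k**2 + 31*k/6 + 7.
Key eq: (3*k + 9)·f(k+1) = (1)·f(k) + (k**2 + 31*k/6 + 7).
Bound: deg f ≤ 1.
Solving with deg f ≤ 1: f(k) = (2*k + 3)/6.
Get s_k = R·t_k = 3**k*(2*k + 3)*factorial(k + 2) with R(k) = B(k−1)f(k)/C(k) = (2*k + 3)/(6*k**2 + 31*k + 42).
s_(k+1) − s_k = 3**k*(6*k**2 + 31*k + 42)*factorial(k + 2) = t_k.
Telescope: S(n) = s_(n+1) − s_(2) = 3**(n + 1)*(2*n + 5)*factorial(n + 3) − (1512) = 6*3**n*n*factorial(n + 3) + 15*3**n*factorial(n + 3) - 1512.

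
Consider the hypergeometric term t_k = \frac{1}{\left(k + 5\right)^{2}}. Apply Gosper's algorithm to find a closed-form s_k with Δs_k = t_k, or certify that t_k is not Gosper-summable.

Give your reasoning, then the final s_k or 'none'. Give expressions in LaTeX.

The ratio is (k + 5)**2/(k + 6)**2.
Factor: A=k**2 + 10*k + 25; B=k**2 + 12*k + 36; C=1.
Solve (k**2 + 10*k + 25)·f(k+1) − (k**2 + 10*k + 25)·f(k) = 1.
Bound: deg f ≤ 0.
Generic f = c0 gives residual -1; -1 = 0 cannot hold, so t_k is not Gosper-summable.

none — t_k is not Gosper-summable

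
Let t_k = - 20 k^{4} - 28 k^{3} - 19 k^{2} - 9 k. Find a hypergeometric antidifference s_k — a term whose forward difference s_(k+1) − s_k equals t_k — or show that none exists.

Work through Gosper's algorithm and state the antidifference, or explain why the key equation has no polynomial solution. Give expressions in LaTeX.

s_k = k \left(- 4 k^{4} + 3 k^{3} + k^{2} - 2 k + 2\right)

r(k) = (20*k**4 + 108*k**3 + 223*k**2 + 211*k + 76)/(k*(20*k**3 + 28*k**2 + 19*k + 9)) after simplifying.
Take A(k)=1, B(k)=1, C(k)=k**4 + 7*k**3/5 + 19*k**2/20 + 9*k/20.
Need (1)·f(k+1) − (1)·f(k) = k**4 + 7*k**3/5 + 19*k**2/20 + 9*k/20.
Degrees (0,0,4) ⇒ d ≤ 5.
Solve for f: f(k) = k*(k - 1)*(4*k**3 + k**2 + 2)/20 (degree 5 ≤ 5).
Get s_k = R·t_k = k*(-4*k**4 + 3*k**3 + k**2 - 2*k + 2) with R(k) = B(k−1)f(k)/C(k) = (k - 1)*(4*k**3 + k**2 + 2)/((10*k + 9)*(2*k**2 + k + 1)).
Δs = k*(-20*k**3 - 28*k**2 - 19*k - 9), as required.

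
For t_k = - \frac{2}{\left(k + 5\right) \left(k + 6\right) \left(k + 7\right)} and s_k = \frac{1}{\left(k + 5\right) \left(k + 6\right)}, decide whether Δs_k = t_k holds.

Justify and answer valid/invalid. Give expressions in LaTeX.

s_(k+1) = 1/((k + 6)*(k + 7))
s_(k+1) − s_k = -2/(k**3 + 18*k**2 + 107*k + 210)
(s_(k+1) − s_k) − t_k = 0

Valid — Δs_k = t_k.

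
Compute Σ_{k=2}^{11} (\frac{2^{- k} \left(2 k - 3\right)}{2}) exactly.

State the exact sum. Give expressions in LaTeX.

Σ = 3049/4096

Compute t_(k+1)/t_k: get (2*k - 1)/(2*(2*k - 3)).
Normal form (A,B,C) = (1/2, 1, k - 3/2).
Solve (1/2)·f(k+1) − (1)·f(k) = k - 3/2.
Bound: deg f ≤ 1.
Coefficient equations give f(k) = 1 - 2*k.
So s_k = (B(k−1)f/C)·t_k = (-2*(2*k - 1)/(2*k - 3))·t_k = (1 - 2*k)/2**k.
Check: Δs_k = (2*k - 3)/(2*2**k). ✓
Sum = s_(12) − s_(2); s_(12) = -23/4096, s_(2) = -3/4 ⇒ 3049/4096.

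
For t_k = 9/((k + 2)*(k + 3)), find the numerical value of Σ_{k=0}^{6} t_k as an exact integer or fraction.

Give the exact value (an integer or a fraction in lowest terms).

Compute t_(k+1)/t_k: get (k + 2)/(k + 4).
Gosper form: A/B · C(k+1)/C(k) with A=k + 2, B=k + 4, C=1.
f must satisfy (k + 2)·f(k+1) − (k + 3)·f(k) = 1.
deg f ≤ 1 (via 1,1,0).
Coefficient equations give f(k) = k/2.
Get s_k = R·t_k = 9*k/(2*(k + 2)) with R(k) = B(k−1)f(k)/C(k) = k*(k + 3)/2.
Check: Δs_k = 9/(k**2 + 5*k + 6). ✓
Σ_(k=0)^(6) t_k = s_(7) − s_(0) = 7/2 − (0) = 7/2.

Σ = 7/2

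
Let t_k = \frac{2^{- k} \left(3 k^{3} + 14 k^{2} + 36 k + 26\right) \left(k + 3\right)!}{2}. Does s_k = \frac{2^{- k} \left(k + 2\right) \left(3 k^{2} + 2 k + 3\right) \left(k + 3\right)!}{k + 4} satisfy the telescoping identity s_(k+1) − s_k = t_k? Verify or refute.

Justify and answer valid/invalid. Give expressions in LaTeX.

Invalid: residual - \frac{2^{- k} \left(3 k^{4} + 26 k^{3} + 86 k^{2} + 166 k + 98\right) \left(k + 3\right)!}{\left(k + 4\right) \left(k + 5\right)} ≠ 0.

s_(k+1) = (k + 3)*(3*k**2 + 8*k + 8)*factorial(k + 4)/(2*2**k*(k + 5))
s_(k+1) − s_k = (3*k**5 + 35*k**4 + 170*k**3 + 458*k**2 + 622*k + 324)*factorial(k + 3)/(2*2**k*(k + 4)*(k + 5))
(s_(k+1) − s_k) − t_k = -(3*k**4 + 26*k**3 + 86*k**2 + 166*k + 98)*factorial(k + 3)/(2**k*(k + 4)*(k + 5))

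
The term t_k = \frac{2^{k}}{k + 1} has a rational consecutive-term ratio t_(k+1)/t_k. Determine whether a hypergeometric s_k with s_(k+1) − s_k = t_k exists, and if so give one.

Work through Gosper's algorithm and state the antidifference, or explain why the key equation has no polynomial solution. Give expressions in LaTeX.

Ratio r(k) = 2*(k + 1)/(k + 2).
So A=2*k + 2 and B=k + 2, with C=1.
f must satisfy (2*k + 2)·f(k+1) − (k + 1)·f(k) = 1.
d = -1 from the (1,1,0) case.
Bound -1 < 0, so the key equation has no polynomial solution.

not Gosper-summable; s_k does not exist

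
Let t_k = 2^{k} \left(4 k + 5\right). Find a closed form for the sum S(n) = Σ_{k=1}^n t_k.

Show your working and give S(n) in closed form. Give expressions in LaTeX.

S(n) = 8 \cdot 2^{n} n + 2 \cdot 2^{n} - 2

Step 1: r(k) = 2*(4*k + 9)/(4*k + 5).
Normal form (A,B,C) = (2, 1, k + 5/4).
f must satisfy (2)·f(k+1) − (1)·f(k) = k + 5/4.
From deg A=0, deg B=0, deg C=1: d=1.
A polynomial solution: f(k) = (4*k - 3)/4.
Then R = B(k−1)f/C = (4*k - 3)/(4*k + 5), so s_k = R(k)·t_k = 2**k*(4*k - 3).
Verify: 2**k*(4*k + 5) matches t_k.
Telescope: S(n) = s_(n+1) − s_(1) = 2**(n + 1)*(4*n + 1) − (2) = 8*2**n*n + 2*2**n - 2.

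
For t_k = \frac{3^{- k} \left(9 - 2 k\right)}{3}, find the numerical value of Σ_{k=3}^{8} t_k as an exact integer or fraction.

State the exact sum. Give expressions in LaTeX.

Ratio r(k) = (2*k - 7)/(3*(2*k - 9)).
So A=1/3 and B=1, with C=k - 9/2.
Key eq: (1/3)·f(k+1) = (1)·f(k) + (k - 9/2).
From deg A=0, deg B=0, deg C=1: d=1.
Match coefficients ⇒ f(k) = -3*(k - 4)/2.
Then R = B(k−1)f/C = -3*(k - 4)/(2*k - 9), so s_k = R(k)·t_k = (k - 4)/3**k.
Δs = (9 - 2*k)/(3*3**k), as required.
Telescoping: Σ = s_(9) − s_(3) = 5/19683 − (-1/27) = 734/19683.

Σ = 734/19683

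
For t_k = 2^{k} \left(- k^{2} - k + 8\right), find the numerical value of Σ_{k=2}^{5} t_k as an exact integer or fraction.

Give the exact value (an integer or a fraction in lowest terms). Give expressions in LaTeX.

The ratio is 2*(k**2 + 3*k - 6)/(k**2 + k - 8).
Gosper form: A/B · C(k+1)/C(k) with A=2, B=1, C=k**2 + k - 8.
f must satisfy (2)·f(k+1) − (1)·f(k) = k**2 + k - 8.
Degrees (0,0,2) ⇒ d ≤ 2.
Solve for f: f(k) = (k - 4)*(k + 1) (degree 2 ≤ 2).
Then R = B(k−1)f/C = (k - 4)*(k + 1)/(k**2 + k - 8), so s_k = R(k)·t_k = 2**k*(-k**2 + 3*k + 4).
s_(k+1) − s_k = 2**k*(-k**2 - k + 8) = t_k.
Telescoping: Σ = s_(6) − s_(2) = -896 − (24) = -920.

Σ = -920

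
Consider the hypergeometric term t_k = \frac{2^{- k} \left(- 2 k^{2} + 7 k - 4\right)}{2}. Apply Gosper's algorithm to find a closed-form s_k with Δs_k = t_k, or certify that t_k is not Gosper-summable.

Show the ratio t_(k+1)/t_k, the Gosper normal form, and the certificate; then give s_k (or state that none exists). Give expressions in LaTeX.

Step 1: r(k) = (2*k**2 - 3*k - 1)/(2*(2*k**2 - 7*k + 4)).
Take A(k)=1/2, B(k)=1, C(k)=k**2 - 7*k/2 + 2.
Set up (1/2)·f(k+1) − (1)·f(k) − (k**2 - 7*k/2 + 2) = 0.
From deg A=0, deg B=0, deg C=2: d=2.
Solving with deg f ≤ 2: f(k) = -2*k**2 + 3*k - 3.
R(k) = B(k−1)·f(k)/C(k) = -2*(2*k**2 - 3*k + 3)/(2*k**2 - 7*k + 4); s_k = R·t_k = (2*k**2 - 3*k + 3)/2**k.
Verify: (-2*k**2 + 7*k - 4)/(2*2**k) matches t_k.

s_k = 2^{- k} \left(2 k^{2} - 3 k + 3\right)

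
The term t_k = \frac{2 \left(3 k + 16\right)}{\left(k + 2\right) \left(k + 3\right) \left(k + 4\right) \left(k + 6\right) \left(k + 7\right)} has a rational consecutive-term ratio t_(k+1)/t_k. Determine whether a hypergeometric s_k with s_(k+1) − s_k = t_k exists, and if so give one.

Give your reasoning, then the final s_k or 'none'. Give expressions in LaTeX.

s_k = \frac{k \left(k^{2} + 11 k + 36\right)}{18 \left(k^{3} + 11 k^{2} + 36 k + 36\right)}

The ratio is (k + 2)*(k + 6)*(3*k + 19)/((k + 5)*(k + 8)*(3*k + 16)).
Take A(k)=k + 2, B(k)=k + 8, C(k)=k**2 + 31*k/3 + 80/3.
f must satisfy (k + 2)·f(k+1) − (k + 7)·f(k) = k**2 + 31*k/3 + 80/3.
Bound: deg f ≤ 5.
A polynomial solution: f(k) = k*(k + 4)*(k + 5)*(k**2 + 11*k + 36)/108.
Get s_k = R·t_k = k*(k**2 + 11*k + 36)/(18*(k**3 + 11*k**2 + 36*k + 36)) with R(k) = B(k−1)f(k)/C(k) = k*(k + 4)*(k + 7)*(k**2 + 11*k + 36)/(36*(3*k + 16)).
s_(k+1) − s_k = 2*(3*k + 16)/(k**5 + 22*k**4 + 185*k**3 + 740*k**2 + 1404*k + 1008) = t_k.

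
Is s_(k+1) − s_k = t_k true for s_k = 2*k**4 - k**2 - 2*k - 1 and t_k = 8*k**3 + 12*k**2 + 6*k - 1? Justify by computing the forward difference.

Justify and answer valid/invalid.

valid (s_(k+1) − s_k reduces to t_k)

s_(k+1) = -2*k + 2*(k + 1)**4 - (k + 1)**2 - 3
s_(k+1) − s_k = 8*k**3 + 12*k**2 + 6*k - 1
(s_(k+1) − s_k) − t_k = 0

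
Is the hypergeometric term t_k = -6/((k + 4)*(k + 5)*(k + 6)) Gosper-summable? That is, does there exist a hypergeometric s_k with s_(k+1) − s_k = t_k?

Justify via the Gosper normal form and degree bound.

r(k) = (k + 4)/(k + 7) after simplifying.
Gosper form: A/B · C(k+1)/C(k) with A=k + 4, B=k + 7, C=1.
Set up (k + 4)·f(k+1) − (k + 6)·f(k) − (1) = 0.
deg f ≤ 2 (via 1,1,0).
Coefficient equations give f(k) = k*(k + 9)/40.
So s_k = (B(k−1)f/C)·t_k = (k*(k + 6)*(k + 9)/40)·t_k = 3*k*(-k - 9)/(20*(k + 4)*(k + 5)).
Δs = -6/(k**3 + 15*k**2 + 74*k + 120), as required.

Yes. s_k = 3*k*(-k - 9)/(20*(k + 4)*(k + 5)).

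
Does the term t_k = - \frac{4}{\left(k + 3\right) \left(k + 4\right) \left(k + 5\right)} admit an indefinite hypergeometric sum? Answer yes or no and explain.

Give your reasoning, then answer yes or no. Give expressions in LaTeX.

Yes. s_k = \frac{k \left(- k - 7\right)}{6 \left(k + 3\right) \left(k + 4\right)}.

Ratio r(k) = (k + 3)/(k + 6).
Take A(k)=k + 3, B(k)=k + 6, C(k)=1.
Need (k + 3)·f(k+1) − (k + 5)·f(k) = 1.
deg f ≤ 2 (via 1,1,0).
Solve for f: f(k) = k*(k + 7)/24 (degree 2 ≤ 2).
Get s_k = R·t_k = k*(-k - 7)/(6*(k + 3)*(k + 4)) with R(k) = B(k−1)f(k)/C(k) = k*(k + 5)*(k + 7)/24.
Check: Δs_k = -4/(k**3 + 12*k**2 + 47*k + 60). ✓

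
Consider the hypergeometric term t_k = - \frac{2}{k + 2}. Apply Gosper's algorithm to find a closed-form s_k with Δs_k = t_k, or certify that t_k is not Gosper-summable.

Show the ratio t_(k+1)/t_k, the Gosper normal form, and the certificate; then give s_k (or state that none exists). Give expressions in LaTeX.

t_(k+1)/t_k = (k + 2)/(k + 3).
Normal form (A,B,C) = (k + 2, k + 3, 1).
Need (k + 2)·f(k+1) − (k + 2)·f(k) = 1.
d = 0 from the (1,1,0) case.
f = c0 ⇒ A·f(k+1) − B(k−1)·f(k) − C = -1. The system {-1 = 0} is inconsistent; no antidifference.

none — t_k is not Gosper-summable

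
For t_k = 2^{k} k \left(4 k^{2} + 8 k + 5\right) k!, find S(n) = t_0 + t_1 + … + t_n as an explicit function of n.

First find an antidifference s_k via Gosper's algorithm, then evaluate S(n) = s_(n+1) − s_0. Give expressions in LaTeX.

S(n) = 4 \cdot 2^{n} n^{3} n! + 10 \cdot 2^{n} n^{2} n! + 4 \cdot 2^{n} n n! - 2 \cdot 2^{n} n! + 2

r(k) = (k + 1)**2*(16*k + 8*(k + 1)**2 + 26)/(k*(4*k**2 + 8*k + 5)) after simplifying.
Take A(k)=2*k + 2, B(k)=1, C(k)=k**3 + 2*k**2 + 5*k/4.
Set up (2*k + 2)·f(k+1) − (1)·f(k) − (k**3 + 2*k**2 + 5*k/4) = 0.
d = 2 from the (1,0,3) case.
A polynomial solution: f(k) = (2*k**2 - k - 2)/4.
Get s_k = R·t_k = 2**k*(2*k**2 - k - 2)*factorial(k) with R(k) = B(k−1)f(k)/C(k) = (2*k**2 - k - 2)/(k*(4*k**2 + 8*k + 5)).
Δs = 2**k*k*(4*k**2 + 8*k + 5)*factorial(k), as required.
Evaluate: s_(n+1) = 2**(n + 1)*(2*n**2 + 3*n - 1)*factorial(n + 1); subtract s_(0) = -2 ⇒ S(n) = 4*2**n*n**3*factorial(n) + 10*2**n*n**2*factorial(n) + 4*2**n*n*factorial(n) - 2*2**n*factorial(n) + 2.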